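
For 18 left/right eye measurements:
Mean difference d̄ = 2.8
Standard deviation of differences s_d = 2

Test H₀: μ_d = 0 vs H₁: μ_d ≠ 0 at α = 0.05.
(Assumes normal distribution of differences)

Answer: t = 5.9398, reject H₀

Derivation:
df = n - 1 = 17
SE = s_d/√n = 2/√18 = 0.4714
t = d̄/SE = 2.8/0.4714 = 5.9398
Critical value: t_{0.025,17} = ±2.110
p-value < 0.0001
Decision: reject H₀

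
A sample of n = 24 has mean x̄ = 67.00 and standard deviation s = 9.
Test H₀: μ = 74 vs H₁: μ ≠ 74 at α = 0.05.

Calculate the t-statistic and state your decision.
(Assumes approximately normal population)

df = n - 1 = 23
SE = s/√n = 9/√24 = 1.8371
t = (x̄ - μ₀)/SE = (67.00 - 74)/1.8371 = -3.8104
Critical value: t_{0.025,23} = ±2.069
p-value ≈ 0.0009
Decision: reject H₀

Answer: t = -3.8104, reject H₀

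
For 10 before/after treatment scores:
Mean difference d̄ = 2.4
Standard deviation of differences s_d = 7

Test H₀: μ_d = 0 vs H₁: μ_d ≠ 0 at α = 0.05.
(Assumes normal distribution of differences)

df = n - 1 = 9
SE = s_d/√n = 7/√10 = 2.2136
t = d̄/SE = 2.4/2.2136 = 1.0842
Critical value: t_{0.025,9} = ±2.262
p-value ≈ 0.3065
Decision: fail to reject H₀

Answer: t = 1.0842, fail to reject H₀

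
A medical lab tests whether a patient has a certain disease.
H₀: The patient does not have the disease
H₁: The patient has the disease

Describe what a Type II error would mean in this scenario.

Answer: Failing to diagnose a patient who actually has the disease (false negative)

Derivation:
Type I error: rejecting H₀ when it is actually true (false positive).
Type II error: failing to reject H₀ when H₁ is actually true (false negative).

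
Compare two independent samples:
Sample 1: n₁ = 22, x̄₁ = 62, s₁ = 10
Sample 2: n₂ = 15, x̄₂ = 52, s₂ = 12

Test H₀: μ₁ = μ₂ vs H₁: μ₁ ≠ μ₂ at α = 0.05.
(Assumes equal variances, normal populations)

Answer: t = 2.7539, reject H₀

Derivation:
Pooled variance: s²_p = [21×10² + 14×12²]/(35) = 117.6000
s_p = 10.8444
SE = s_p×√(1/n₁ + 1/n₂) = 10.8444×√(1/22 + 1/15) = 3.6312
t = (x̄₁ - x̄₂)/SE = (62 - 52)/3.6312 = 2.7539
df = 35, t-critical = ±2.030
Decision: reject H₀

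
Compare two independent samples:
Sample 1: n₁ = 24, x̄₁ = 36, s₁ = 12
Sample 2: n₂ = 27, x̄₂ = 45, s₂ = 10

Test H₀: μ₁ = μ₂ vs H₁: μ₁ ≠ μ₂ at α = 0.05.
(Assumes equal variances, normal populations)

Pooled variance: s²_p = [23×12² + 26×10²]/(49) = 120.6531
s_p = 10.9842
SE = s_p×√(1/n₁ + 1/n₂) = 10.9842×√(1/24 + 1/27) = 3.0815
t = (x̄₁ - x̄₂)/SE = (36 - 45)/3.0815 = -2.9207
df = 49, t-critical = ±2.010
Decision: reject H₀

Answer: t = -2.9207, reject H₀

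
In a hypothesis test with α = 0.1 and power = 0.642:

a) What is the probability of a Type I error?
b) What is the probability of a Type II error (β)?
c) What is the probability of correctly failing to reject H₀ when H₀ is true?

Answer: a) 0.1, b) 0.358, c) 0.9

Derivation:
a) Type I error probability = α = 0.1
b) Power = P(reject H₀ | H₁ true) = 1 - β = 0.642, so Type II error probability = β = 1 - Power = 0.358
c) P(fail to reject H₀ | H₀ true) = 1 - α = 0.9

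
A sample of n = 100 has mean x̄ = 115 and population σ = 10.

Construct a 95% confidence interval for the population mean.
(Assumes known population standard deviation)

Confidence level: 95%, α = 0.05
z_0.025 = 1.960
SE = σ/√n = 10/√100 = 1.0000
Margin of error = 1.960 × 1.0000 = 1.9600
CI: x̄ ± margin = 115 ± 1.9600
CI: (113.0400, 116.9600)

Answer: (113.0400, 116.9600)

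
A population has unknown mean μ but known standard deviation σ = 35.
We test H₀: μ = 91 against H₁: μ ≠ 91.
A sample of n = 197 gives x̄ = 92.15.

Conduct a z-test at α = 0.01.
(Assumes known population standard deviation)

Standard error: SE = σ/√n = 35/√197 = 2.4936
z-statistic: z = (x̄ - μ₀)/SE = (92.15 - 91)/2.4936 = 0.4612
Critical value: ±2.576
p-value = 0.6447
Decision: fail to reject H₀

Answer: z = 0.4612, fail to reject H₀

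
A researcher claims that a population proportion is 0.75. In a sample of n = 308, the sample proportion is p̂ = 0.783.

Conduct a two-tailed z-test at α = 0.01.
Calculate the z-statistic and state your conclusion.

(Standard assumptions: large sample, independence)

Answer: z = 1.3375, fail to reject H₀

Derivation:
H₀: p = 0.75, H₁: p ≠ 0.75
Standard error: SE = √(p₀(1-p₀)/n) = √(0.75×0.25/308) = 0.024673
z-statistic: z = (p̂ - p₀)/SE = (0.783 - 0.75)/0.024673 = 1.3375
Critical value: z_0.005 = ±2.576
p-value = 0.1811
Decision: fail to reject H₀ at α = 0.01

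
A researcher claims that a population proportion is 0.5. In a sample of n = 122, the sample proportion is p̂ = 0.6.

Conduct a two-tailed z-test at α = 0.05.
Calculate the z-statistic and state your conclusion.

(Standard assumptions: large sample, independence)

Answer: z = 2.2091, reject H₀

Derivation:
H₀: p = 0.5, H₁: p ≠ 0.5
Standard error: SE = √(p₀(1-p₀)/n) = √(0.5×0.5/122) = 0.045268
z-statistic: z = (p̂ - p₀)/SE = (0.6 - 0.5)/0.045268 = 2.2091
Critical value: z_0.025 = ±1.960
p-value = 0.0272
Decision: reject H₀ at α = 0.05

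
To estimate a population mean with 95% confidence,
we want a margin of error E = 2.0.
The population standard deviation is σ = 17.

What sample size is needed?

z_0.025 = 1.960
n = (z×σ/E)² = (1.960×17/2.0)²
n = 277.5556
Round up: n = 278

Answer: n = 278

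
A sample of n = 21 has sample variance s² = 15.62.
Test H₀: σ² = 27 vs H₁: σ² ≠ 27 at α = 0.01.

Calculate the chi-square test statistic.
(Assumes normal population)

df = n - 1 = 20
χ² = (n-1)s²/σ₀² = 20×15.62/27 = 11.5704
Critical values: χ²_{0.995,20} = 7.434, χ²_{0.005,20} = 39.997
Rejection region: χ² < 7.434 or χ² > 39.997
Decision: fail to reject H₀

Answer: χ² = 11.5704, fail to reject H₀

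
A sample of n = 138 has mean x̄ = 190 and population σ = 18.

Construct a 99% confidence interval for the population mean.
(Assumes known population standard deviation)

Confidence level: 99%, α = 0.01
z_0.005 = 2.576
SE = σ/√n = 18/√138 = 1.5323
Margin of error = 2.576 × 1.5323 = 3.9472
CI: x̄ ± margin = 190 ± 3.9472
CI: (186.0528, 193.9472)

Answer: (186.0528, 193.9472)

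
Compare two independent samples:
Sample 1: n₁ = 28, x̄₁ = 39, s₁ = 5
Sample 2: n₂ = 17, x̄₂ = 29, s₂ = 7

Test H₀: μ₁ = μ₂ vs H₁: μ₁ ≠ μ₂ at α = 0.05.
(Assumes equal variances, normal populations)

Answer: t = 5.5835, reject H₀

Derivation:
Pooled variance: s²_p = [27×5² + 16×7²]/(43) = 33.9302
s_p = 5.8250
SE = s_p×√(1/n₁ + 1/n₂) = 5.8250×√(1/28 + 1/17) = 1.7910
t = (x̄₁ - x̄₂)/SE = (39 - 29)/1.7910 = 5.5835
df = 43, t-critical = ±2.017
Decision: reject H₀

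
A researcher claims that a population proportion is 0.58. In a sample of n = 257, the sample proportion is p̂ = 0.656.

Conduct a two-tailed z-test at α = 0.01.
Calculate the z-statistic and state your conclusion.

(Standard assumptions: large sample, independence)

H₀: p = 0.58, H₁: p ≠ 0.58
Standard error: SE = √(p₀(1-p₀)/n) = √(0.58×0.42/257) = 0.030787
z-statistic: z = (p̂ - p₀)/SE = (0.656 - 0.58)/0.030787 = 2.4686
Critical value: z_0.005 = ±2.576
p-value = 0.0136
Decision: fail to reject H₀ at α = 0.01

Answer: z = 2.4686, fail to reject H₀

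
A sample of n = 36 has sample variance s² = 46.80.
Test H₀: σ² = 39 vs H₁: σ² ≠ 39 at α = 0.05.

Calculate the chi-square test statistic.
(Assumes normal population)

Answer: χ² = 42.0000, fail to reject H₀

Derivation:
df = n - 1 = 35
χ² = (n-1)s²/σ₀² = 35×46.80/39 = 42.0000
Critical values: χ²_{0.975,35} = 20.569, χ²_{0.025,35} = 53.203
Rejection region: χ² < 20.569 or χ² > 53.203
Decision: fail to reject H₀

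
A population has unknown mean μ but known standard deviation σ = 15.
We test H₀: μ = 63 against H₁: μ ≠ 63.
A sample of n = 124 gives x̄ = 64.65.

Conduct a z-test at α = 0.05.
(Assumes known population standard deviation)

Answer: z = 1.2249, fail to reject H₀

Derivation:
Standard error: SE = σ/√n = 15/√124 = 1.3470
z-statistic: z = (x̄ - μ₀)/SE = (64.65 - 63)/1.3470 = 1.2249
Critical value: ±1.960
p-value = 0.2206
Decision: fail to reject H₀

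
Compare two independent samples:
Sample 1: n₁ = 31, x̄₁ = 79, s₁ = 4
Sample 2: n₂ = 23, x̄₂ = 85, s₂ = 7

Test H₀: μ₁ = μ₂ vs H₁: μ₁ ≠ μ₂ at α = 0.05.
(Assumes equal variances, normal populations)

Pooled variance: s²_p = [30×4² + 22×7²]/(52) = 29.9615
s_p = 5.4737
SE = s_p×√(1/n₁ + 1/n₂) = 5.4737×√(1/31 + 1/23) = 1.5064
t = (x̄₁ - x̄₂)/SE = (79 - 85)/1.5064 = -3.9830
df = 52, t-critical = ±2.007
Decision: reject H₀

Answer: t = -3.9830, reject H₀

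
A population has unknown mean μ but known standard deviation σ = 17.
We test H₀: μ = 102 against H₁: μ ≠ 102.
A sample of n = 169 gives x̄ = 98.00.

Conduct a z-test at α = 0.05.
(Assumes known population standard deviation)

Standard error: SE = σ/√n = 17/√169 = 1.3077
z-statistic: z = (x̄ - μ₀)/SE = (98.00 - 102)/1.3077 = -3.0588
Critical value: ±1.960
p-value = 0.0022
Decision: reject H₀

Answer: z = -3.0588, reject H₀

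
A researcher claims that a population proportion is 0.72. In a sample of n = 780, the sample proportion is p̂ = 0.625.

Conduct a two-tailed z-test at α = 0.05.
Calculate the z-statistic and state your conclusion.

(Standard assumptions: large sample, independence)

Answer: z = -5.9091, reject H₀

Derivation:
H₀: p = 0.72, H₁: p ≠ 0.72
Standard error: SE = √(p₀(1-p₀)/n) = √(0.72×0.28/780) = 0.016077
z-statistic: z = (p̂ - p₀)/SE = (0.625 - 0.72)/0.016077 = -5.9091
Critical value: z_0.025 = ±1.960
p-value < 0.0001
Decision: reject H₀ at α = 0.05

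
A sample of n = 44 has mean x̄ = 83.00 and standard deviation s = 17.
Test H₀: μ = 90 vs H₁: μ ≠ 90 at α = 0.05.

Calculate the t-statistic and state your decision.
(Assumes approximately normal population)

Answer: t = -2.7314, reject H₀

Derivation:
df = n - 1 = 43
SE = s/√n = 17/√44 = 2.5628
t = (x̄ - μ₀)/SE = (83.00 - 90)/2.5628 = -2.7314
Critical value: t_{0.025,43} = ±2.017
p-value ≈ 0.0091
Decision: reject H₀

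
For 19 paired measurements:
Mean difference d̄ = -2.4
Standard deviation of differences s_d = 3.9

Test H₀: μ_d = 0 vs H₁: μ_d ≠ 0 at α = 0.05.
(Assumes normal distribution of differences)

Answer: t = -2.6825, reject H₀

Derivation:
df = n - 1 = 18
SE = s_d/√n = 3.9/√19 = 0.8947
t = d̄/SE = -2.4/0.8947 = -2.6825
Critical value: t_{0.025,18} = ±2.101
p-value ≈ 0.0152
Decision: reject H₀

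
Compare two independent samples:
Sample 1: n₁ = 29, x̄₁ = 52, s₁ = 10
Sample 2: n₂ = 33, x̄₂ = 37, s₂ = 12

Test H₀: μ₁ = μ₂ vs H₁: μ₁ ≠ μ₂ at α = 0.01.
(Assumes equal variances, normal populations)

Answer: t = 5.3037, reject H₀

Derivation:
Pooled variance: s²_p = [28×10² + 32×12²]/(60) = 123.4667
s_p = 11.1116
SE = s_p×√(1/n₁ + 1/n₂) = 11.1116×√(1/29 + 1/33) = 2.8282
t = (x̄₁ - x̄₂)/SE = (52 - 37)/2.8282 = 5.3037
df = 60, t-critical = ±2.660
Decision: reject H₀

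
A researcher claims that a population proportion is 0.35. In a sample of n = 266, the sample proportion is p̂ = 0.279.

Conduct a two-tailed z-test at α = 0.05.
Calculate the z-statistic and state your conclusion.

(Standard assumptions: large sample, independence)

H₀: p = 0.35, H₁: p ≠ 0.35
Standard error: SE = √(p₀(1-p₀)/n) = √(0.35×0.65/266) = 0.029245
z-statistic: z = (p̂ - p₀)/SE = (0.279 - 0.35)/0.029245 = -2.4278
Critical value: z_0.025 = ±1.960
p-value = 0.0152
Decision: reject H₀ at α = 0.05

Answer: z = -2.4278, reject H₀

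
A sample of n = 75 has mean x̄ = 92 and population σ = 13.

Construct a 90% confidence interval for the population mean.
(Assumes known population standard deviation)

Confidence level: 90%, α = 0.1
z_0.05 = 1.645
SE = σ/√n = 13/√75 = 1.5011
Margin of error = 1.645 × 1.5011 = 2.4693
CI: x̄ ± margin = 92 ± 2.4693
CI: (89.5307, 94.4693)

Answer: (89.5307, 94.4693)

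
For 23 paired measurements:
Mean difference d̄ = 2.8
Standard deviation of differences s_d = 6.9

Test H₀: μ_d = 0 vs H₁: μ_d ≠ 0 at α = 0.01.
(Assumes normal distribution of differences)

Answer: t = 1.9462, fail to reject H₀

Derivation:
df = n - 1 = 22
SE = s_d/√n = 6.9/√23 = 1.4387
t = d̄/SE = 2.8/1.4387 = 1.9462
Critical value: t_{0.005,22} = ±2.819
p-value ≈ 0.0645
Decision: fail to reject H₀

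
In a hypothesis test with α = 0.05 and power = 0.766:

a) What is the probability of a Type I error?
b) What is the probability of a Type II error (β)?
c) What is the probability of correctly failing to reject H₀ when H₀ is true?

a) Type I error probability = α = 0.05
b) Power = P(reject H₀ | H₁ true) = 1 - β = 0.766, so Type II error probability = β = 1 - Power = 0.234
c) P(fail to reject H₀ | H₀ true) = 1 - α = 0.95

Answer: a) 0.05, b) 0.234, c) 0.95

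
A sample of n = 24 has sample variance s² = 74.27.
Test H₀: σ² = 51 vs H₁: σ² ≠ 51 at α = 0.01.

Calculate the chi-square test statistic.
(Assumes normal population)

Answer: χ² = 33.4943, fail to reject H₀

Derivation:
df = n - 1 = 23
χ² = (n-1)s²/σ₀² = 23×74.27/51 = 33.4943
Critical values: χ²_{0.995,23} = 9.260, χ²_{0.005,23} = 44.181
Rejection region: χ² < 9.260 or χ² > 44.181
Decision: fail to reject H₀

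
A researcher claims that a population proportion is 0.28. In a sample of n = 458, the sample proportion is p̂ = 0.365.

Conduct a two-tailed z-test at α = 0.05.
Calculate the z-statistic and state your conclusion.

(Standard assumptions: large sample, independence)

Answer: z = 4.0515, reject H₀

Derivation:
H₀: p = 0.28, H₁: p ≠ 0.28
Standard error: SE = √(p₀(1-p₀)/n) = √(0.28×0.72/458) = 0.020980
z-statistic: z = (p̂ - p₀)/SE = (0.365 - 0.28)/0.020980 = 4.0515
Critical value: z_0.025 = ±1.960
p-value = 0.0001
Decision: reject H₀ at α = 0.05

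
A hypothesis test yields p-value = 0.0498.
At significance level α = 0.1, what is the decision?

Compare p-value to α:
0.0498 < 0.1
Decision: reject H₀

Answer: reject H₀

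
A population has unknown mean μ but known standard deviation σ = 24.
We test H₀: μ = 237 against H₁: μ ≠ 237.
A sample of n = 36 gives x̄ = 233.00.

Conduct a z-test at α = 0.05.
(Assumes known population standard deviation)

Standard error: SE = σ/√n = 24/√36 = 4.0000
z-statistic: z = (x̄ - μ₀)/SE = (233.00 - 237)/4.0000 = -1.0000
Critical value: ±1.960
p-value = 0.3173
Decision: fail to reject H₀

Answer: z = -1.0000, fail to reject H₀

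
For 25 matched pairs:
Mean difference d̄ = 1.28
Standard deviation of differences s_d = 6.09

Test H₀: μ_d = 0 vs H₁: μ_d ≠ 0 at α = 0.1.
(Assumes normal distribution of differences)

df = n - 1 = 24
SE = s_d/√n = 6.09/√25 = 1.2180
t = d̄/SE = 1.28/1.2180 = 1.0509
Critical value: t_{0.05,24} = ±1.711
p-value ≈ 0.3038
Decision: fail to reject H₀

Answer: t = 1.0509, fail to reject H₀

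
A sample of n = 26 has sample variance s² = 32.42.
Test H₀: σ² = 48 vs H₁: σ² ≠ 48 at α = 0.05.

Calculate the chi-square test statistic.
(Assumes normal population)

Answer: χ² = 16.8854, fail to reject H₀

Derivation:
df = n - 1 = 25
χ² = (n-1)s²/σ₀² = 25×32.42/48 = 16.8854
Critical values: χ²_{0.975,25} = 13.120, χ²_{0.025,25} = 40.646
Rejection region: χ² < 13.120 or χ² > 40.646
Decision: fail to reject H₀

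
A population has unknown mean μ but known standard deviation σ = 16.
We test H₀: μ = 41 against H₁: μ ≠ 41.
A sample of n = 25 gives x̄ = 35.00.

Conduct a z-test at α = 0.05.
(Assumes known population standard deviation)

Standard error: SE = σ/√n = 16/√25 = 3.2000
z-statistic: z = (x̄ - μ₀)/SE = (35.00 - 41)/3.2000 = -1.8750
Critical value: ±1.960
p-value = 0.0608
Decision: fail to reject H₀

Answer: z = -1.8750, fail to reject H₀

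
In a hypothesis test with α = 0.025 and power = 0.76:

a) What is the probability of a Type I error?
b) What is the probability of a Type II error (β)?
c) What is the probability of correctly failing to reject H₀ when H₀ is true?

Answer: a) 0.025, b) 0.24, c) 0.975

Derivation:
a) Type I error probability = α = 0.025
b) Power = P(reject H₀ | H₁ true) = 1 - β = 0.76, so Type II error probability = β = 1 - Power = 0.24
c) P(fail to reject H₀ | H₀ true) = 1 - α = 0.975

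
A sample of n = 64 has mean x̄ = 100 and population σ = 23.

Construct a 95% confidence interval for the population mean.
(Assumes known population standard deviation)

Confidence level: 95%, α = 0.05
z_0.025 = 1.960
SE = σ/√n = 23/√64 = 2.8750
Margin of error = 1.960 × 2.8750 = 5.6350
CI: x̄ ± margin = 100 ± 5.6350
CI: (94.3650, 105.6350)

Answer: (94.3650, 105.6350)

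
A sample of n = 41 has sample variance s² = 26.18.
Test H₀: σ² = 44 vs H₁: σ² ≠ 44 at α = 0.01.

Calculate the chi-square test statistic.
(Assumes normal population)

Answer: χ² = 23.8000, fail to reject H₀

Derivation:
df = n - 1 = 40
χ² = (n-1)s²/σ₀² = 40×26.18/44 = 23.8000
Critical values: χ²_{0.995,40} = 20.707, χ²_{0.005,40} = 66.766
Rejection region: χ² < 20.707 or χ² > 66.766
Decision: fail to reject H₀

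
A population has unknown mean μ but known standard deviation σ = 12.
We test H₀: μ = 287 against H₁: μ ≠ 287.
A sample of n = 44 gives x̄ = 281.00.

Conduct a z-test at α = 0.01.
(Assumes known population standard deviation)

Standard error: SE = σ/√n = 12/√44 = 1.8091
z-statistic: z = (x̄ - μ₀)/SE = (281.00 - 287)/1.8091 = -3.3166
Critical value: ±2.576
p-value = 0.0009
Decision: reject H₀

Answer: z = -3.3166, reject H₀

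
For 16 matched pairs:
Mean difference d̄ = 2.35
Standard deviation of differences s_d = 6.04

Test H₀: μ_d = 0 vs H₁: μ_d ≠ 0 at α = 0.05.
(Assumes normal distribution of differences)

df = n - 1 = 15
SE = s_d/√n = 6.04/√16 = 1.5100
t = d̄/SE = 2.35/1.5100 = 1.5563
Critical value: t_{0.025,15} = ±2.131
p-value ≈ 0.1405
Decision: fail to reject H₀

Answer: t = 1.5563, fail to reject H₀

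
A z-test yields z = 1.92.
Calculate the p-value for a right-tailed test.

Answer: p-value ≈ 0.0274

Derivation:
For z = 1.92:
p = P(Z > 1.92) = 1 - Φ(1.92) = 0.0274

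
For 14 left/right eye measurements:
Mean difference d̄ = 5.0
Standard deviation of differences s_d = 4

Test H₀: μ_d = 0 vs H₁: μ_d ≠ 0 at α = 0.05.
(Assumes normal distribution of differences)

df = n - 1 = 13
SE = s_d/√n = 4/√14 = 1.0690
t = d̄/SE = 5.0/1.0690 = 4.6773
Critical value: t_{0.025,13} = ±2.160
p-value ≈ 0.0004
Decision: reject H₀

Answer: t = 4.6773, reject H₀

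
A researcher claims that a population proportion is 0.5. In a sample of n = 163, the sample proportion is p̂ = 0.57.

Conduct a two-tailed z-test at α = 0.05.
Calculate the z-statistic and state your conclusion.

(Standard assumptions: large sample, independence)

Answer: z = 1.7874, fail to reject H₀

Derivation:
H₀: p = 0.5, H₁: p ≠ 0.5
Standard error: SE = √(p₀(1-p₀)/n) = √(0.5×0.5/163) = 0.039163
z-statistic: z = (p̂ - p₀)/SE = (0.57 - 0.5)/0.039163 = 1.7874
Critical value: z_0.025 = ±1.960
p-value = 0.0739
Decision: fail to reject H₀ at α = 0.05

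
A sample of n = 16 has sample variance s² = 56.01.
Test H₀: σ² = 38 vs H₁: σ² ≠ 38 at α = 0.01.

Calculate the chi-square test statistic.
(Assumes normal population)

Answer: χ² = 22.1092, fail to reject H₀

Derivation:
df = n - 1 = 15
χ² = (n-1)s²/σ₀² = 15×56.01/38 = 22.1092
Critical values: χ²_{0.995,15} = 4.601, χ²_{0.005,15} = 32.801
Rejection region: χ² < 4.601 or χ² > 32.801
Decision: fail to reject H₀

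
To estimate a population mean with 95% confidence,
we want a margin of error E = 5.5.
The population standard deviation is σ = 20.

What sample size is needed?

z_0.025 = 1.960
n = (z×σ/E)² = (1.960×20/5.5)²
n = 50.7980
Round up: n = 51

Answer: n = 51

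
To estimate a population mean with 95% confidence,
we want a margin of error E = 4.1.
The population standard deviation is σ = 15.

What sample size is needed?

z_0.025 = 1.960
n = (z×σ/E)² = (1.960×15/4.1)²
n = 51.4194
Round up: n = 52

Answer: n = 52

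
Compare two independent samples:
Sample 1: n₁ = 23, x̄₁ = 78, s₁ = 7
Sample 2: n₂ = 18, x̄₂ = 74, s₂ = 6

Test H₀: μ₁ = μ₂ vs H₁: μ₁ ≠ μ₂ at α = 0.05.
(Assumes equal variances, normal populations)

Answer: t = 1.9309, fail to reject H₀

Derivation:
Pooled variance: s²_p = [22×7² + 17×6²]/(39) = 43.3333
s_p = 6.5828
SE = s_p×√(1/n₁ + 1/n₂) = 6.5828×√(1/23 + 1/18) = 2.0716
t = (x̄₁ - x̄₂)/SE = (78 - 74)/2.0716 = 1.9309
df = 39, t-critical = ±2.023
Decision: fail to reject H₀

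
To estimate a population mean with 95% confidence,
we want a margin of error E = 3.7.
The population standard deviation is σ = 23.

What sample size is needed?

Answer: n = 149

Derivation:
z_0.025 = 1.960
n = (z×σ/E)² = (1.960×23/3.7)²
n = 148.4446
Round up: n = 149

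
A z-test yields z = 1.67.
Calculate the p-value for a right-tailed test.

For z = 1.67:
p = P(Z > 1.67) = 1 - Φ(1.67) = 0.0475

Answer: p-value ≈ 0.0475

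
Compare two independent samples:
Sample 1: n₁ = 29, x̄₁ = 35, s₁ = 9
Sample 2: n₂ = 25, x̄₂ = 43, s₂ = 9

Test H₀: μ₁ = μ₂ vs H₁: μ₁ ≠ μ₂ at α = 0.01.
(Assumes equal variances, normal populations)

Answer: t = -3.2571, reject H₀

Derivation:
Pooled variance: s²_p = [28×9² + 24×9²]/(52) = 81.0000
s_p = 9.0000
SE = s_p×√(1/n₁ + 1/n₂) = 9.0000×√(1/29 + 1/25) = 2.4562
t = (x̄₁ - x̄₂)/SE = (35 - 43)/2.4562 = -3.2571
df = 52, t-critical = ±2.674
Decision: reject H₀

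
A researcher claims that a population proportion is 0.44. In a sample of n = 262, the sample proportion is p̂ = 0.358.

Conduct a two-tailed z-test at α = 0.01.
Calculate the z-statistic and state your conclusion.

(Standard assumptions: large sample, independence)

Answer: z = -2.6739, reject H₀

Derivation:
H₀: p = 0.44, H₁: p ≠ 0.44
Standard error: SE = √(p₀(1-p₀)/n) = √(0.44×0.56/262) = 0.030667
z-statistic: z = (p̂ - p₀)/SE = (0.358 - 0.44)/0.030667 = -2.6739
Critical value: z_0.005 = ±2.576
p-value = 0.0075
Decision: reject H₀ at α = 0.01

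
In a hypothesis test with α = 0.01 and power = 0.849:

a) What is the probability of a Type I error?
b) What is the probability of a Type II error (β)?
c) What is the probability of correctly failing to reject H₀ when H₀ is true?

Answer: a) 0.01, b) 0.151, c) 0.99

Derivation:
a) Type I error probability = α = 0.01
b) Power = P(reject H₀ | H₁ true) = 1 - β = 0.849, so Type II error probability = β = 1 - Power = 0.151
c) P(fail to reject H₀ | H₀ true) = 1 - α = 0.99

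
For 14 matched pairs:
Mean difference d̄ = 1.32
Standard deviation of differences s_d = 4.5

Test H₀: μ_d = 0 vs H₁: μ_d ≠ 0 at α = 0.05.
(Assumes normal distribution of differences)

Answer: t = 1.0975, fail to reject H₀

Derivation:
df = n - 1 = 13
SE = s_d/√n = 4.5/√14 = 1.2027
t = d̄/SE = 1.32/1.2027 = 1.0975
Critical value: t_{0.025,13} = ±2.160
p-value ≈ 0.2923
Decision: fail to reject H₀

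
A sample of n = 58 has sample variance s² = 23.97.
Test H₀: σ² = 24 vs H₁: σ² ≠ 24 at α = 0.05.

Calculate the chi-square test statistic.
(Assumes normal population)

df = n - 1 = 57
χ² = (n-1)s²/σ₀² = 57×23.97/24 = 56.9288
Critical values: χ²_{0.975,57} = 38.027, χ²_{0.025,57} = 79.752
Rejection region: χ² < 38.027 or χ² > 79.752
Decision: fail to reject H₀

Answer: χ² = 56.9288, fail to reject H₀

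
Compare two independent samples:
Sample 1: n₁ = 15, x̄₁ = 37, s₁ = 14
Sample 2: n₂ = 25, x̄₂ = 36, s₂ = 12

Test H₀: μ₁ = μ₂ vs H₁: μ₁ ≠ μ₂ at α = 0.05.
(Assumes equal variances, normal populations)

Answer: t = 0.2397, fail to reject H₀

Derivation:
Pooled variance: s²_p = [14×14² + 24×12²]/(38) = 163.1579
s_p = 12.7733
SE = s_p×√(1/n₁ + 1/n₂) = 12.7733×√(1/15 + 1/25) = 4.1717
t = (x̄₁ - x̄₂)/SE = (37 - 36)/4.1717 = 0.2397
df = 38, t-critical = ±2.024
Decision: fail to reject H₀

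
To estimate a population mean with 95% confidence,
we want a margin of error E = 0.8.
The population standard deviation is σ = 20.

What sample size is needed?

Answer: n = 2401

Derivation:
z_0.025 = 1.960
n = (z×σ/E)² = (1.960×20/0.8)²
n = 2401.0000
Already a whole number: n = 2401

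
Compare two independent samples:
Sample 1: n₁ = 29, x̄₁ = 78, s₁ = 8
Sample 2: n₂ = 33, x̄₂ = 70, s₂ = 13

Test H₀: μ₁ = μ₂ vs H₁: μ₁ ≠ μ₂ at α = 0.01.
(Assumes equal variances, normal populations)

Answer: t = 2.8691, reject H₀

Derivation:
Pooled variance: s²_p = [28×8² + 32×13²]/(60) = 120.0000
s_p = 10.9545
SE = s_p×√(1/n₁ + 1/n₂) = 10.9545×√(1/29 + 1/33) = 2.7883
t = (x̄₁ - x̄₂)/SE = (78 - 70)/2.7883 = 2.8691
df = 60, t-critical = ±2.660
Decision: reject H₀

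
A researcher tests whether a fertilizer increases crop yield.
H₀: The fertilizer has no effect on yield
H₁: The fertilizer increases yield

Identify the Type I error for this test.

Answer: Concluding the fertilizer works when it doesn't

Derivation:
A Type I error (probability α) occurs when we reject a true H₀.
A Type II error (probability β) occurs when we fail to reject a false H₀.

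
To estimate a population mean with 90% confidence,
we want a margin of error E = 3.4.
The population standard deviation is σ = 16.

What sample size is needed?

Answer: n = 60

Derivation:
z_0.05 = 1.645
n = (z×σ/E)² = (1.645×16/3.4)²
n = 59.9258
Round up: n = 60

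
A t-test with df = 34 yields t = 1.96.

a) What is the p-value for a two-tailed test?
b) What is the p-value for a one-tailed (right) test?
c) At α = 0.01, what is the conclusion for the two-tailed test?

Using t-distribution with df = 34:
a) Two-tailed: p = 2×P(T > 1.96) = 0.0582
b) One-tailed: p = P(T > 1.96) = 0.0291
c) 0.0582 ≥ 0.01, fail to reject H₀

Answer: a) 0.0582, b) 0.0291, c) fail to reject H₀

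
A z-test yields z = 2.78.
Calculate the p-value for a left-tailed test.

For z = 2.78:
p = P(Z < 2.78) = Φ(2.78) = 0.9973

Answer: p-value ≈ 0.9973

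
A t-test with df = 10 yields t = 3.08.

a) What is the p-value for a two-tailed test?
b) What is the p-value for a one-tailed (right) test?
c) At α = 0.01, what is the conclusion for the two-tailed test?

Answer: a) 0.0116, b) 0.0058, c) fail to reject H₀

Derivation:
Using t-distribution with df = 10:
a) Two-tailed: p = 2×P(T > 3.08) = 0.0116
b) One-tailed: p = P(T > 3.08) = 0.0058
c) 0.0116 ≥ 0.01, fail to reject H₀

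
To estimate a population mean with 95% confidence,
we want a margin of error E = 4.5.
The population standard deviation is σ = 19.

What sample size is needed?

z_0.025 = 1.960
n = (z×σ/E)² = (1.960×19/4.5)²
n = 68.4848
Round up: n = 69

Answer: n = 69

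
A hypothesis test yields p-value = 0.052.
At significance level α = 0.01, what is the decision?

Compare p-value to α:
0.052 ≥ 0.01
Decision: fail to reject H₀

Answer: fail to reject H₀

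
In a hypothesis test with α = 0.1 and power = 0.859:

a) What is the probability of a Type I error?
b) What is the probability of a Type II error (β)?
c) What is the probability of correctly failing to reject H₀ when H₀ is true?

Answer: a) 0.1, b) 0.141, c) 0.9

Derivation:
a) Type I error probability = α = 0.1
b) Power = P(reject H₀ | H₁ true) = 1 - β = 0.859, so Type II error probability = β = 1 - Power = 0.141
c) P(fail to reject H₀ | H₀ true) = 1 - α = 0.9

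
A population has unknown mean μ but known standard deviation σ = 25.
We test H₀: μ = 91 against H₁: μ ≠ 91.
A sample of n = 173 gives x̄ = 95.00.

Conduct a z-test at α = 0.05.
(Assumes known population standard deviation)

Standard error: SE = σ/√n = 25/√173 = 1.9007
z-statistic: z = (x̄ - μ₀)/SE = (95.00 - 91)/1.9007 = 2.1045
Critical value: ±1.960
p-value = 0.0353
Decision: reject H₀

Answer: z = 2.1045, reject H₀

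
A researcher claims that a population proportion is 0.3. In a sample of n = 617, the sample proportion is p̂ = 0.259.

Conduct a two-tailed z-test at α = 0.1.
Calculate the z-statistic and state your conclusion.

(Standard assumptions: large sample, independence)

H₀: p = 0.3, H₁: p ≠ 0.3
Standard error: SE = √(p₀(1-p₀)/n) = √(0.3×0.7/617) = 0.018449
z-statistic: z = (p̂ - p₀)/SE = (0.259 - 0.3)/0.018449 = -2.2223
Critical value: z_0.05 = ±1.645
p-value = 0.0263
Decision: reject H₀ at α = 0.1

Answer: z = -2.2223, reject H₀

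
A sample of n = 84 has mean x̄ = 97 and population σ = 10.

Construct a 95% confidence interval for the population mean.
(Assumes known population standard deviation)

Answer: (94.8614, 99.1386)

Derivation:
Confidence level: 95%, α = 0.05
z_0.025 = 1.960
SE = σ/√n = 10/√84 = 1.0911
Margin of error = 1.960 × 1.0911 = 2.1386
CI: x̄ ± margin = 97 ± 2.1386
CI: (94.8614, 99.1386)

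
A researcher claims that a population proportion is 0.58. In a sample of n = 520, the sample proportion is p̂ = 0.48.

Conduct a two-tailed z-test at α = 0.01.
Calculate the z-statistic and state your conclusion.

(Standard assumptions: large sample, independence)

H₀: p = 0.58, H₁: p ≠ 0.58
Standard error: SE = √(p₀(1-p₀)/n) = √(0.58×0.42/520) = 0.021644
z-statistic: z = (p̂ - p₀)/SE = (0.48 - 0.58)/0.021644 = -4.6202
Critical value: z_0.005 = ±2.576
p-value < 0.0001
Decision: reject H₀ at α = 0.01

Answer: z = -4.6202, reject H₀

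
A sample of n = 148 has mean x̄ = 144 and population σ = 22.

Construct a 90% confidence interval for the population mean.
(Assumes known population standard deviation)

Answer: (141.0252, 146.9748)

Derivation:
Confidence level: 90%, α = 0.1
z_0.05 = 1.645
SE = σ/√n = 22/√148 = 1.8084
Margin of error = 1.645 × 1.8084 = 2.9748
CI: x̄ ± margin = 144 ± 2.9748
CI: (141.0252, 146.9748)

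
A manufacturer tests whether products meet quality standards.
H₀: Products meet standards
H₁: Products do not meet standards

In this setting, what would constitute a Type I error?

Answer: Rejecting good products that actually meet standards

Derivation:
Type I error (α): Rejecting H₀ when H₀ is true
Type II error (β): Failing to reject H₀ when H₁ is true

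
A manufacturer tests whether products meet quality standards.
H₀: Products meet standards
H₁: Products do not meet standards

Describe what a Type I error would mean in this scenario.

A Type I error (probability α) occurs when we reject a true H₀.
A Type II error (probability β) occurs when we fail to reject a false H₀.

Answer: Rejecting good products that actually meet standards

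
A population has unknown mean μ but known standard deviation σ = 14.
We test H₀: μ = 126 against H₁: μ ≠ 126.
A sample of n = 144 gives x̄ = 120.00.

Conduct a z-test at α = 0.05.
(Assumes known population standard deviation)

Answer: z = -5.1427, reject H₀

Derivation:
Standard error: SE = σ/√n = 14/√144 = 1.1667
z-statistic: z = (x̄ - μ₀)/SE = (120.00 - 126)/1.1667 = -5.1427
Critical value: ±1.960
p-value < 0.0001
Decision: reject H₀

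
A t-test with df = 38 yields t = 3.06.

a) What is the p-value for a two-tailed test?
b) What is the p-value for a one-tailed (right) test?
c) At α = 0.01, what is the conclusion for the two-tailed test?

Using t-distribution with df = 38:
a) Two-tailed: p = 2×P(T > 3.06) = 0.0040
b) One-tailed: p = P(T > 3.06) = 0.0020
c) 0.0040 < 0.01, reject H₀

Answer: a) 0.0040, b) 0.0020, c) reject H₀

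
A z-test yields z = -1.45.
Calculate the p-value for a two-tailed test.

Answer: p-value ≈ 0.1471

Derivation:
For z = -1.45:
p = 2×P(Z > |-1.45|) = 2×(1 - Φ(1.45)) = 0.1471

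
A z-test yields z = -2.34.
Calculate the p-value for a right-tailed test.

Answer: p-value ≈ 0.9904

Derivation:
For z = -2.34:
p = P(Z > -2.34) = 1 - Φ(-2.34) = 0.9904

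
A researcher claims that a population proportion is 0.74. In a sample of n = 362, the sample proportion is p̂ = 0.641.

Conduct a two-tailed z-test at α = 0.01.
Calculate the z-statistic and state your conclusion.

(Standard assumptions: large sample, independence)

Answer: z = -4.2943, reject H₀

Derivation:
H₀: p = 0.74, H₁: p ≠ 0.74
Standard error: SE = √(p₀(1-p₀)/n) = √(0.74×0.26/362) = 0.023054
z-statistic: z = (p̂ - p₀)/SE = (0.641 - 0.74)/0.023054 = -4.2943
Critical value: z_0.005 = ±2.576
p-value < 0.0001
Decision: reject H₀ at α = 0.01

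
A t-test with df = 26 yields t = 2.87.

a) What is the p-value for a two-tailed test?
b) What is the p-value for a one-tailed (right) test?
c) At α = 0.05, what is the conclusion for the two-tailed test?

Using t-distribution with df = 26:
a) Two-tailed: p = 2×P(T > 2.87) = 0.0081
b) One-tailed: p = P(T > 2.87) = 0.0040
c) 0.0081 < 0.05, reject H₀

Answer: a) 0.0081, b) 0.0040, c) reject H₀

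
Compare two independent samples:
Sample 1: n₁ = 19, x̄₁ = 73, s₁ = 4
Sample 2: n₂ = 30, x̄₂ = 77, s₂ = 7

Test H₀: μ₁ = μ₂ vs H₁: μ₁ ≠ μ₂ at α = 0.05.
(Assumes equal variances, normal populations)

Answer: t = -2.2624, reject H₀

Derivation:
Pooled variance: s²_p = [18×4² + 29×7²]/(47) = 36.3617
s_p = 6.0301
SE = s_p×√(1/n₁ + 1/n₂) = 6.0301×√(1/19 + 1/30) = 1.7680
t = (x̄₁ - x̄₂)/SE = (73 - 77)/1.7680 = -2.2624
df = 47, t-critical = ±2.012
Decision: reject H₀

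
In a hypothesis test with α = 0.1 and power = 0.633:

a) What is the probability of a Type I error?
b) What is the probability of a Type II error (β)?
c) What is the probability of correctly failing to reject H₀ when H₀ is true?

a) Type I error probability = α = 0.1
b) Power = P(reject H₀ | H₁ true) = 1 - β = 0.633, so Type II error probability = β = 1 - Power = 0.367
c) P(fail to reject H₀ | H₀ true) = 1 - α = 0.9

Answer: a) 0.1, b) 0.367, c) 0.9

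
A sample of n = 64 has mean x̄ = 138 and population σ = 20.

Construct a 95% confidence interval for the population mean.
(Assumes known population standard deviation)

Answer: (133.1000, 142.9000)

Derivation:
Confidence level: 95%, α = 0.05
z_0.025 = 1.960
SE = σ/√n = 20/√64 = 2.5000
Margin of error = 1.960 × 2.5000 = 4.9000
CI: x̄ ± margin = 138 ± 4.9000
CI: (133.1000, 142.9000)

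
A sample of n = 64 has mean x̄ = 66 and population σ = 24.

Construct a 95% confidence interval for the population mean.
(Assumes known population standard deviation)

Confidence level: 95%, α = 0.05
z_0.025 = 1.960
SE = σ/√n = 24/√64 = 3.0000
Margin of error = 1.960 × 3.0000 = 5.8800
CI: x̄ ± margin = 66 ± 5.8800
CI: (60.1200, 71.8800)

Answer: (60.1200, 71.8800)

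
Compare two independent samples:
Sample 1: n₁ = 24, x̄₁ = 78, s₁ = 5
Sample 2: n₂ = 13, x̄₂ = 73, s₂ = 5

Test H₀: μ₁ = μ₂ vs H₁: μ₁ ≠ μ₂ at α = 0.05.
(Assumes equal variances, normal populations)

Pooled variance: s²_p = [23×5² + 12×5²]/(35) = 25.0000
s_p = 5.0000
SE = s_p×√(1/n₁ + 1/n₂) = 5.0000×√(1/24 + 1/13) = 1.7218
t = (x̄₁ - x̄₂)/SE = (78 - 73)/1.7218 = 2.9039
df = 35, t-critical = ±2.030
Decision: reject H₀

Answer: t = 2.9039, reject H₀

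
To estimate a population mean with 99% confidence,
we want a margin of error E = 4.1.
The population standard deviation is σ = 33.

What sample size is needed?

z_0.005 = 2.576
n = (z×σ/E)² = (2.576×33/4.1)²
n = 429.8846
Round up: n = 430

Answer: n = 430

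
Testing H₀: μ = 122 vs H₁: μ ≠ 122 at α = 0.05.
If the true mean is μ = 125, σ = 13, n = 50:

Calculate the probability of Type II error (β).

Answer: β ≈ 0.6285

Derivation:
SE = σ/√n = 13/√50 = 1.8385
Critical values: μ₀ ± z_0.025×SE = 122 ± 1.960×1.8385
Acceptance region: (118.3965, 125.6035)
Under H₁ (μ = 125): z_high = (125.6035 - 125)/1.8385 = 0.3283, z_low = (118.3965 - 125)/1.8385 = -3.5918
β = P(not reject | H₁) = Φ(0.3283) - Φ(-3.5918) ≈ 0.6285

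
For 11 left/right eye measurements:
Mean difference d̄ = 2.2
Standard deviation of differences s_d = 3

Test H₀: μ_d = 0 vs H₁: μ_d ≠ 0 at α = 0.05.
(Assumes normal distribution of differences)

df = n - 1 = 10
SE = s_d/√n = 3/√11 = 0.9045
t = d̄/SE = 2.2/0.9045 = 2.4323
Critical value: t_{0.025,10} = ±2.228
p-value ≈ 0.0353
Decision: reject H₀

Answer: t = 2.4323, reject H₀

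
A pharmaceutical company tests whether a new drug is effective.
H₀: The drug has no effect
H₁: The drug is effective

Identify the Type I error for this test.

A Type I error (probability α) occurs when we reject a true H₀.
A Type II error (probability β) occurs when we fail to reject a false H₀.

Answer: Concluding the drug is effective when it actually has no effect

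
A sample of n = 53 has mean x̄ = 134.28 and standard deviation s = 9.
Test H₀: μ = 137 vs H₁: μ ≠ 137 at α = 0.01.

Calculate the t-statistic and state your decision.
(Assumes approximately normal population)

df = n - 1 = 52
SE = s/√n = 9/√53 = 1.2362
t = (x̄ - μ₀)/SE = (134.28 - 137)/1.2362 = -2.2003
Critical value: t_{0.005,52} = ±2.674
p-value ≈ 0.0323
Decision: fail to reject H₀

Answer: t = -2.2003, fail to reject H₀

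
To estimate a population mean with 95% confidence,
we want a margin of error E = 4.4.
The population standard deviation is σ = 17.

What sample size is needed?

z_0.025 = 1.960
n = (z×σ/E)² = (1.960×17/4.4)²
n = 57.3462
Round up: n = 58

Answer: n = 58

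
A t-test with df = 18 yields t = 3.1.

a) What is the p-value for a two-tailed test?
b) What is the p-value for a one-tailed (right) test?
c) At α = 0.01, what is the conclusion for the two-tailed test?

Using t-distribution with df = 18:
a) Two-tailed: p = 2×P(T > 3.1) = 0.0062
b) One-tailed: p = P(T > 3.1) = 0.0031
c) 0.0062 < 0.01, reject H₀

Answer: a) 0.0062, b) 0.0031, c) reject H₀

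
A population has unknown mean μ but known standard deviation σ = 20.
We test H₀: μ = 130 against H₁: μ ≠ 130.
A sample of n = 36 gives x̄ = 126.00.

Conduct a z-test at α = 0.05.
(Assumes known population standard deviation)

Answer: z = -1.2000, fail to reject H₀

Derivation:
Standard error: SE = σ/√n = 20/√36 = 3.3333
z-statistic: z = (x̄ - μ₀)/SE = (126.00 - 130)/3.3333 = -1.2000
Critical value: ±1.960
p-value = 0.2301
Decision: fail to reject H₀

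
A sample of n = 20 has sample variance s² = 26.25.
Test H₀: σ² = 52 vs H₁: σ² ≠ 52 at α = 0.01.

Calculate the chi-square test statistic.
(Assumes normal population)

Answer: χ² = 9.5913, fail to reject H₀

Derivation:
df = n - 1 = 19
χ² = (n-1)s²/σ₀² = 19×26.25/52 = 9.5913
Critical values: χ²_{0.995,19} = 6.844, χ²_{0.005,19} = 38.582
Rejection region: χ² < 6.844 or χ² > 38.582
Decision: fail to reject H₀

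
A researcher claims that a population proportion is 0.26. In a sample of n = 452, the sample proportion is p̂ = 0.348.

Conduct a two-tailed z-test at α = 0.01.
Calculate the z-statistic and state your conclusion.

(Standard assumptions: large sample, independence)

Answer: z = 4.2652, reject H₀

Derivation:
H₀: p = 0.26, H₁: p ≠ 0.26
Standard error: SE = √(p₀(1-p₀)/n) = √(0.26×0.74/452) = 0.020632
z-statistic: z = (p̂ - p₀)/SE = (0.348 - 0.26)/0.020632 = 4.2652
Critical value: z_0.005 = ±2.576
p-value < 0.0001
Decision: reject H₀ at α = 0.01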